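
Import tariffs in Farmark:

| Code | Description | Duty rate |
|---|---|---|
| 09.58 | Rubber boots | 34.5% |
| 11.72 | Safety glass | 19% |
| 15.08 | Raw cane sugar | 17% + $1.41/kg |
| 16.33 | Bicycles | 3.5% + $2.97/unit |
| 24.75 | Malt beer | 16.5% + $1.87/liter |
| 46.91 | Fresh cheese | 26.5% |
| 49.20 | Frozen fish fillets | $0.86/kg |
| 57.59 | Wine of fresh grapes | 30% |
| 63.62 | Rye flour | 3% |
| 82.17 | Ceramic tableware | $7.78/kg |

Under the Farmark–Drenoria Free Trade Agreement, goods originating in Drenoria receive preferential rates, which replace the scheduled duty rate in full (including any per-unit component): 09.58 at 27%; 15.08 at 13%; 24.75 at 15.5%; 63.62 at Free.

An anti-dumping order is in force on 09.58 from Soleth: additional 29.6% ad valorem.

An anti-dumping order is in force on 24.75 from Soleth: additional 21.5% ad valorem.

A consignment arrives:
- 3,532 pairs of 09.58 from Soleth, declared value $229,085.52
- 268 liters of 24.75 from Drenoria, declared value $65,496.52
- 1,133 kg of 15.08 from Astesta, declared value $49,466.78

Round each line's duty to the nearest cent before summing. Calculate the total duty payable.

$167,002.66

Line 1 (09.58, Soleth, 3,532 pairs, $229,085.52):
Base rate for 09.58 is 34.5%.
09.58 has an FTA preferential rate, but origin Soleth is not Drenoria; base rate stands.
Additional duty on 09.58 from Soleth: +29.6%. Applied ad valorem rate: 34.5% + 29.6% = 64.1%.
Duty = $229,085.52 × 64.1% = $146,843.82.
Line 2 (24.75, Drenoria, 268 liters, $65,496.52):
Base rate for 24.75 is 16.5% + $1.87/liter.
Origin Drenoria qualifies under the Farmark–Drenoria agreement and 24.75 is covered: preferential rate 15.5% applies instead.
The additional-duty order on 24.75 targets Soleth, not Drenoria; it does not apply.
Duty = $65,496.52 × 15.5% = $10,151.96.
Line 3 (15.08, Astesta, 1,133 kg, $49,466.78):
Base rate for 15.08 is 17% + $1.41/kg.
15.08 has an FTA preferential rate, but origin Astesta is not Drenoria; base rate stands.
Duty = $49,466.78 × 17% + 1,133 × $1.41 = $10,006.88.
Total = $146,843.82 + $10,151.96 + $10,006.88 = $167,002.66.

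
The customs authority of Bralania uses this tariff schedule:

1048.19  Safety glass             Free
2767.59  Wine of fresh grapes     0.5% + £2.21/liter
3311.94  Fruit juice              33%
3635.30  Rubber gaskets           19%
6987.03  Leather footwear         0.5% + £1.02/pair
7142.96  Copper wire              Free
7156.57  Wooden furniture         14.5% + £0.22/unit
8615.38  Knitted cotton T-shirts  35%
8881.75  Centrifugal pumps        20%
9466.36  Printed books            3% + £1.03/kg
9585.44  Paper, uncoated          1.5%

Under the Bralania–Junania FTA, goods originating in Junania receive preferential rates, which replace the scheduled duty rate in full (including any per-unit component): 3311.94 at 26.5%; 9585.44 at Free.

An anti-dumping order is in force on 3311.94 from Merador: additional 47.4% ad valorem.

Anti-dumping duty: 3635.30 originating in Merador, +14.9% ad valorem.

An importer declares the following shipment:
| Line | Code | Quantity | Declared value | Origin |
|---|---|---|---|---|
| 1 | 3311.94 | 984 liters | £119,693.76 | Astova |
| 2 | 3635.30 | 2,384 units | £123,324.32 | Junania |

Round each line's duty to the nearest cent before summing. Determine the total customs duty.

Line 1 (3311.94, Astova, 984 liters, £119,693.76):
Base rate for 3311.94 is 33%.
3311.94 has an FTA preferential rate, but origin Astova is not Junania; base rate stands.
The additional-duty order on 3311.94 targets Merador, not Astova; it does not apply.
Duty = £119,693.76 × 33% = £39,498.94.
Line 2 (3635.30, Junania, 2,384 units, £123,324.32):
Base rate for 3635.30 is 19%.
Origin Junania is the FTA partner but 3635.30 is not on the preference list; base rate stands.
The additional-duty order on 3635.30 targets Merador, not Junania; it does not apply.
Duty = £123,324.32 × 19% = £23,431.62.
Total = £39,498.94 + £23,431.62 = £62,930.56.

£62,930.56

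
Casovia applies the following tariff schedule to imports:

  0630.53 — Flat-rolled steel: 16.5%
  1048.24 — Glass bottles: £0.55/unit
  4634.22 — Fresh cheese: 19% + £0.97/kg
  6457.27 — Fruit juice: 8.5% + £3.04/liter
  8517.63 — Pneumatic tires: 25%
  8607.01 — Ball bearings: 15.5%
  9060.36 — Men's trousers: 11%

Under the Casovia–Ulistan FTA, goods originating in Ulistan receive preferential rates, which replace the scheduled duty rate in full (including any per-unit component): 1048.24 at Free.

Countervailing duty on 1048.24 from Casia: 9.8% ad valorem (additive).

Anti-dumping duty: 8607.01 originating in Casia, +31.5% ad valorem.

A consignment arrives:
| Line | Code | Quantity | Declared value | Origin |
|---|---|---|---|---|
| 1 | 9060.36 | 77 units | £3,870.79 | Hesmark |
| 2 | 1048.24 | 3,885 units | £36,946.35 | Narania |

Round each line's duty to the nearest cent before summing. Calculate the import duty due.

Line 1 (9060.36, Hesmark, 77 units, £3,870.79):
Base rate for 9060.36 is 11%.
Duty = £3,870.79 × 11% = £425.79.
Line 2 (1048.24, Narania, 3,885 units, £36,946.35):
Base rate for 1048.24 is £0.55/unit.
1048.24 has an FTA preferential rate, but origin Narania is not Ulistan; base rate stands.
The additional-duty order on 1048.24 targets Casia, not Narania; it does not apply.
Duty = 3,885 × £0.55 = £2,136.75.
Total = £425.79 + £2,136.75 = £2,562.54.

£2,562.54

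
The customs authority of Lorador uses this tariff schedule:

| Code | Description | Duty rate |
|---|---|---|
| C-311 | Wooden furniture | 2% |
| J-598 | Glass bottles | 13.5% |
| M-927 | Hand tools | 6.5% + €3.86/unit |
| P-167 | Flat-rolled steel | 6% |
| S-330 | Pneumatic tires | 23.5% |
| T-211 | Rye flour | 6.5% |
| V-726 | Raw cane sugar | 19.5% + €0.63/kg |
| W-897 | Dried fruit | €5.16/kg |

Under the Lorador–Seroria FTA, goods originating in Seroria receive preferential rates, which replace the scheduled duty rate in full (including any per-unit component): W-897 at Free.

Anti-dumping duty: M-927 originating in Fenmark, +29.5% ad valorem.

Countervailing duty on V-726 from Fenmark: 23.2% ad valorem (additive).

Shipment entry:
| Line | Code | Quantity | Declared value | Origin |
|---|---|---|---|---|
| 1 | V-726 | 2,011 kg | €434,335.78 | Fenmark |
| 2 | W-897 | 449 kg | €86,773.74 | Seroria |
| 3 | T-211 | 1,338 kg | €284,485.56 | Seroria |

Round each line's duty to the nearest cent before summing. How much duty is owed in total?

€205,219.87

Line 1 (V-726, Fenmark, 2,011 kg, €434,335.78):
Base rate for V-726 is 19.5% + €0.63/kg.
Additional duty on V-726 from Fenmark: +23.2%. Applied ad valorem rate: 19.5% + 23.2% = 42.7%.
Duty = €434,335.78 × 42.7% + 2,011 × €0.63 = €186,728.31.
Line 2 (W-897, Seroria, 449 kg, €86,773.74):
Base rate for W-897 is €5.16/kg.
Origin Seroria qualifies under the Lorador–Seroria agreement and W-897 is covered: preferential rate Free applies instead.
Duty = €86,773.74 × 0% = €0.00.
Line 3 (T-211, Seroria, 1,338 kg, €284,485.56):
Base rate for T-211 is 6.5%.
Origin Seroria is the FTA partner but T-211 is not on the preference list; base rate stands.
Duty = €284,485.56 × 6.5% = €18,491.56.
Total = €186,728.31 + €0.00 + €18,491.56 = €205,219.87.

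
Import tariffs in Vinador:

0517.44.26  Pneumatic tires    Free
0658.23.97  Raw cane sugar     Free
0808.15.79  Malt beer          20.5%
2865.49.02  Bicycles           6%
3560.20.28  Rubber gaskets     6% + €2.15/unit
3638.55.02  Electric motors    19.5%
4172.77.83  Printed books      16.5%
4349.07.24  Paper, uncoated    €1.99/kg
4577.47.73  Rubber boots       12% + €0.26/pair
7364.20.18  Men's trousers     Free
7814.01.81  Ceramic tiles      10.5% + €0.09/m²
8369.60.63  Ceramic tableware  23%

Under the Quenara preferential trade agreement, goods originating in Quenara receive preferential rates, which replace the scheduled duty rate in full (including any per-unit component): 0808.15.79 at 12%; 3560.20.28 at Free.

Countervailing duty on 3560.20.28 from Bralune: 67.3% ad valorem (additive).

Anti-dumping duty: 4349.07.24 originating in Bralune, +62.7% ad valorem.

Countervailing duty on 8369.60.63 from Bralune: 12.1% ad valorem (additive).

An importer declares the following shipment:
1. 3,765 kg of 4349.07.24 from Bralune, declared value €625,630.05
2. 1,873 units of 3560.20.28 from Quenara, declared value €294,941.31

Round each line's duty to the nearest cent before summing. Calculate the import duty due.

Line 1 (4349.07.24, Bralune, 3,765 kg, €625,630.05):
Base rate for 4349.07.24 is €1.99/kg.
Additional duty on 4349.07.24 from Bralune: +62.7% ad valorem. Applied ad valorem rate = 62.7%.
Duty = €625,630.05 × 62.7% + 3,765 × €1.99 = €399,762.39.
Line 2 (3560.20.28, Quenara, 1,873 units, €294,941.31):
Base rate for 3560.20.28 is 6% + €2.15/unit.
Origin Quenara qualifies under the Vinador–Quenara agreement and 3560.20.28 is covered: preferential rate Free applies instead.
The additional-duty order on 3560.20.28 targets Bralune, not Quenara; it does not apply.
Duty = €294,941.31 × 0% = €0.00.
Total = €399,762.39 + €0.00 = €399,762.39.

€399,762.39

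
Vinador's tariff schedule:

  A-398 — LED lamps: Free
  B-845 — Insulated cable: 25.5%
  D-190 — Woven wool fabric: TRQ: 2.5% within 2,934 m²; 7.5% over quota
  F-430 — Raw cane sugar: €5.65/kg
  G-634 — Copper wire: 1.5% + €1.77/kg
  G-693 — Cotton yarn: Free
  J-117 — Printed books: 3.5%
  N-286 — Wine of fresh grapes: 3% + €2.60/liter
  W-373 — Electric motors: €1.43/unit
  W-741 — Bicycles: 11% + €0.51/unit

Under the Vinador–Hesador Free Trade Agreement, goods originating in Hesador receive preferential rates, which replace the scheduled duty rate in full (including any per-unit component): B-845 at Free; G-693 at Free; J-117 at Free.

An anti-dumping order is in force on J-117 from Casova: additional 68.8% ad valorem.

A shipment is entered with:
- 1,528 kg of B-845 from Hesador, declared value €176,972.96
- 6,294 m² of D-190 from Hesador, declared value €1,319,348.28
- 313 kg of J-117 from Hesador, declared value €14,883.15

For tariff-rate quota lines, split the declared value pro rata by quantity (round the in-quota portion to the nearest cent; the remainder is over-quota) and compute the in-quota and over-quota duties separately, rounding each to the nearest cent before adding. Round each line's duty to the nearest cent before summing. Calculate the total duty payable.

Line 1 (B-845, Hesador, 1,528 kg, €176,972.96):
Base rate for B-845 is 25.5%.
Origin Hesador qualifies under the Vinador–Hesador agreement and B-845 is covered: preferential rate Free applies instead.
Duty = €176,972.96 × 0% = €0.00.
Line 2 (D-190, Hesador, 6,294 m², €1,319,348.28):
Code D-190 is under a tariff-rate quota (threshold 2,934 m²). In-quota: 2,934 m² at 2.5%; over-quota: 3,360 m² at 7.5%.
Pro-rata value split: in-quota = €1,319,348.28 × 2,934/6,294 = €615,025.08; over-quota = €1,319,348.28 − €615,025.08 = €704,323.20.
In-quota duty = €615,025.08 × 2.5% = €15,375.63. Over-quota duty = €704,323.20 × 7.5% = €52,824.24.
Line duty = €15,375.63 + €52,824.24 = €68,199.87.
Line 3 (J-117, Hesador, 313 kg, €14,883.15):
Base rate for J-117 is 3.5%.
Origin Hesador qualifies under the Vinador–Hesador agreement and J-117 is covered: preferential rate Free applies instead.
The additional-duty order on J-117 targets Casova, not Hesador; it does not apply.
Duty = €14,883.15 × 0% = €0.00.
Total = €0.00 + €68,199.87 + €0.00 = €68,199.87.

€68,199.87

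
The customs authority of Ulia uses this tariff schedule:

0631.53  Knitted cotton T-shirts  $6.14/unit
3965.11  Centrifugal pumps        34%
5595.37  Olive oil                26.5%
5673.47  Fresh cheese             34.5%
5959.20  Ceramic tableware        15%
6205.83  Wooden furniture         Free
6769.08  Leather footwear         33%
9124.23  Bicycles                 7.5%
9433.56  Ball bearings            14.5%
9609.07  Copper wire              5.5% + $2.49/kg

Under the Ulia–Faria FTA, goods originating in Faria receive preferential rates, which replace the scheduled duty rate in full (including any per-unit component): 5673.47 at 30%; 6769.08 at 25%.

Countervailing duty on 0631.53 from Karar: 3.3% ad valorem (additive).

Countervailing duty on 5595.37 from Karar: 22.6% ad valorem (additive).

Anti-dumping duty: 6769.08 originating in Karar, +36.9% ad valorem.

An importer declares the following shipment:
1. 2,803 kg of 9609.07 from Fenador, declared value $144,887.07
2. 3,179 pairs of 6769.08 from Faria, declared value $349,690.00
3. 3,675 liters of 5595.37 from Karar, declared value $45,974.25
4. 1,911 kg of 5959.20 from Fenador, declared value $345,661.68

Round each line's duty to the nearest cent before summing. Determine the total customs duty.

$176,793.37

Line 1 (9609.07, Fenador, 2,803 kg, $144,887.07):
Base rate for 9609.07 is 5.5% + $2.49/kg.
Duty = $144,887.07 × 5.5% + 2,803 × $2.49 = $14,948.26.
Line 2 (6769.08, Faria, 3,179 pairs, $349,690.00):
Base rate for 6769.08 is 33%.
Origin Faria qualifies under the Ulia–Faria agreement and 6769.08 is covered: preferential rate 25% applies instead.
The additional-duty order on 6769.08 targets Karar, not Faria; it does not apply.
Duty = $349,690.00 × 25% = $87,422.50.
Line 3 (5595.37, Karar, 3,675 liters, $45,974.25):
Base rate for 5595.37 is 26.5%.
Additional duty on 5595.37 from Karar: +22.6%. Applied ad valorem rate: 26.5% + 22.6% = 49.1%.
Duty = $45,974.25 × 49.1% = $22,573.36.
Line 4 (5959.20, Fenador, 1,911 kg, $345,661.68):
Base rate for 5959.20 is 15%.
Duty = $345,661.68 × 15% = $51,849.25.
Total = $14,948.26 + $87,422.50 + $22,573.36 + $51,849.25 = $176,793.37.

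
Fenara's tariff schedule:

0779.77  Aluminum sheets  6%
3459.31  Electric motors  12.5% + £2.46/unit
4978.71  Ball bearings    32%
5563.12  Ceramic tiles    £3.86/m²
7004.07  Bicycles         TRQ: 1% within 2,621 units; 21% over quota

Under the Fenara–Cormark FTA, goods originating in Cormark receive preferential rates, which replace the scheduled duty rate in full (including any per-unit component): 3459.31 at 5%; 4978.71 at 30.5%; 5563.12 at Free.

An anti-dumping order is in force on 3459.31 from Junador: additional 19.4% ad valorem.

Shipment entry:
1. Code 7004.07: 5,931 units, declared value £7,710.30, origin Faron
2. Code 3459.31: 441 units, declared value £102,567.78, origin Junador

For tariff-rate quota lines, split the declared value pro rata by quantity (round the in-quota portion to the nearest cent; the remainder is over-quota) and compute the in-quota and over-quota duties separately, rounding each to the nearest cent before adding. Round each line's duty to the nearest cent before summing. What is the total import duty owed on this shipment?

Line 1 (7004.07, Faron, 5,931 units, £7,710.30):
Code 7004.07 is under a tariff-rate quota (threshold 2,621 units). In-quota: 2,621 units at 1%; over-quota: 3,310 units at 21%.
Pro-rata value split: in-quota = £7,710.30 × 2,621/5,931 = £3,407.30; over-quota = £7,710.30 − £3,407.30 = £4,303.00.
In-quota duty = £3,407.30 × 1% = £34.07. Over-quota duty = £4,303.00 × 21% = £903.63.
Line duty = £34.07 + £903.63 = £937.70.
Line 2 (3459.31, Junador, 441 units, £102,567.78):
Base rate for 3459.31 is 12.5% + £2.46/unit.
3459.31 has an FTA preferential rate, but origin Junador is not Cormark; base rate stands.
Additional duty on 3459.31 from Junador: +19.4%. Applied ad valorem rate: 12.5% + 19.4% = 31.9%.
Duty = £102,567.78 × 31.9% + 441 × £2.46 = £33,803.98.
Total = £937.70 + £33,803.98 = £34,741.68.

£34,741.68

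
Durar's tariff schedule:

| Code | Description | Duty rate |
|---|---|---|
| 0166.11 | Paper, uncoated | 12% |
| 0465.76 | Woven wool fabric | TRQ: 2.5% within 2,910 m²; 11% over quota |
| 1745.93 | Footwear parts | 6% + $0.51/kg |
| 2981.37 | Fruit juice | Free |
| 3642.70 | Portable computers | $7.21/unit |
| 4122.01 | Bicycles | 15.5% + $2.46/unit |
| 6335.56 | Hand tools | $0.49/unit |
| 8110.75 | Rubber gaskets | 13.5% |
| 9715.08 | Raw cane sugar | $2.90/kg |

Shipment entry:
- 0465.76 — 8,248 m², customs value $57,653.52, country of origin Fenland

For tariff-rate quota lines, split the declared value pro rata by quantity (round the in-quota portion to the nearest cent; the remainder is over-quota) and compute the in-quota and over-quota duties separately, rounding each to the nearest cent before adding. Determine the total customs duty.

$4,612.91

Line 1 (0465.76, Fenland, 8,248 m², $57,653.52):
Code 0465.76 is under a tariff-rate quota (threshold 2,910 m²). In-quota: 2,910 m² at 2.5%; over-quota: 5,338 m² at 11%.
Pro-rata value split: in-quota = $57,653.52 × 2,910/8,248 = $20,340.90; over-quota = $57,653.52 − $20,340.90 = $37,312.62.
In-quota duty = $20,340.90 × 2.5% = $508.52. Over-quota duty = $37,312.62 × 11% = $4,104.39.
Line duty = $508.52 + $4,104.39 = $4,612.91.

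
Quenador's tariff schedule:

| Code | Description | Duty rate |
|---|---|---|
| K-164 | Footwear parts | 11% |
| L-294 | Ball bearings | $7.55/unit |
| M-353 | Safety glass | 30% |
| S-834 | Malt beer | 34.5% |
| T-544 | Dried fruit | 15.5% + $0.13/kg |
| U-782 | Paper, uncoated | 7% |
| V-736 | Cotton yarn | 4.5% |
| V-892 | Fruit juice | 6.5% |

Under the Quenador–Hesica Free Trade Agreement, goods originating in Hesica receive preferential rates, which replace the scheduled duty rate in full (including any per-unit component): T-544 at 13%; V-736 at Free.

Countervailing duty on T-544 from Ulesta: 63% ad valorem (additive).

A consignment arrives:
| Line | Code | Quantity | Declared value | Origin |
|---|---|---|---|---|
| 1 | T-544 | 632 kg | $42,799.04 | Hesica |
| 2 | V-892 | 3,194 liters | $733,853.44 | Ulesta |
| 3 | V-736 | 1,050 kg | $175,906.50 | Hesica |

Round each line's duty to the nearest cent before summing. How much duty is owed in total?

$53,264.35

Line 1 (T-544, Hesica, 632 kg, $42,799.04):
Base rate for T-544 is 15.5% + $0.13/kg.
Origin Hesica qualifies under the Quenador–Hesica agreement and T-544 is covered: preferential rate 13% applies instead.
The additional-duty order on T-544 targets Ulesta, not Hesica; it does not apply.
Duty = $42,799.04 × 13% = $5,563.88.
Line 2 (V-892, Ulesta, 3,194 liters, $733,853.44):
Base rate for V-892 is 6.5%.
Duty = $733,853.44 × 6.5% = $47,700.47.
Line 3 (V-736, Hesica, 1,050 kg, $175,906.50):
Base rate for V-736 is 4.5%.
Origin Hesica qualifies under the Quenador–Hesica agreement and V-736 is covered: preferential rate Free applies instead.
Duty = $175,906.50 × 0% = $0.00.
Total = $5,563.88 + $47,700.47 + $0.00 = $53,264.35.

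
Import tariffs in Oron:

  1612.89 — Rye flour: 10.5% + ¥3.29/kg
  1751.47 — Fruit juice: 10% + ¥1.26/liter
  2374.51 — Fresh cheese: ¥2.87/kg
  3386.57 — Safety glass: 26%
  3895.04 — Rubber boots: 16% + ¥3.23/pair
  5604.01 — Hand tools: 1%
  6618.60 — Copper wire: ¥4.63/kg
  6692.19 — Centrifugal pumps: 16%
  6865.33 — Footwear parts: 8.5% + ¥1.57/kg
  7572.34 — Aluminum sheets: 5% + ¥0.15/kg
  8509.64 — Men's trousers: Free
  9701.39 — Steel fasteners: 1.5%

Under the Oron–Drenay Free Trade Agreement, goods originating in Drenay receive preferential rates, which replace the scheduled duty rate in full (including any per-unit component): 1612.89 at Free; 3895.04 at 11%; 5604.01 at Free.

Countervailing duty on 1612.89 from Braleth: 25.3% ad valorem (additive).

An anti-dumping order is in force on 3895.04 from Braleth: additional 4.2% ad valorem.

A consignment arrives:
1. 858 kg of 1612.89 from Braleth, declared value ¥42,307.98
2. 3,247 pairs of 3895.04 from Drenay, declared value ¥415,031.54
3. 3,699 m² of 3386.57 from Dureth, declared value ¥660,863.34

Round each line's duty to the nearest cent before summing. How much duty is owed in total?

Line 1 (1612.89, Braleth, 858 kg, ¥42,307.98):
Base rate for 1612.89 is 10.5% + ¥3.29/kg.
1612.89 has an FTA preferential rate, but origin Braleth is not Drenay; base rate stands.
Additional duty on 1612.89 from Braleth: +25.3%. Applied ad valorem rate: 10.5% + 25.3% = 35.8%.
Duty = ¥42,307.98 × 35.8% + 858 × ¥3.29 = ¥17,969.08.
Line 2 (3895.04, Drenay, 3,247 pairs, ¥415,031.54):
Base rate for 3895.04 is 16% + ¥3.23/pair.
Origin Drenay qualifies under the Oron–Drenay agreement and 3895.04 is covered: preferential rate 11% applies instead.
The additional-duty order on 3895.04 targets Braleth, not Drenay; it does not apply.
Duty = ¥415,031.54 × 11% = ¥45,653.47.
Line 3 (3386.57, Dureth, 3,699 m², ¥660,863.34):
Base rate for 3386.57 is 26%.
Duty = ¥660,863.34 × 26% = ¥171,824.47.
Total = ¥17,969.08 + ¥45,653.47 + ¥171,824.47 = ¥235,447.02.

¥235,447.02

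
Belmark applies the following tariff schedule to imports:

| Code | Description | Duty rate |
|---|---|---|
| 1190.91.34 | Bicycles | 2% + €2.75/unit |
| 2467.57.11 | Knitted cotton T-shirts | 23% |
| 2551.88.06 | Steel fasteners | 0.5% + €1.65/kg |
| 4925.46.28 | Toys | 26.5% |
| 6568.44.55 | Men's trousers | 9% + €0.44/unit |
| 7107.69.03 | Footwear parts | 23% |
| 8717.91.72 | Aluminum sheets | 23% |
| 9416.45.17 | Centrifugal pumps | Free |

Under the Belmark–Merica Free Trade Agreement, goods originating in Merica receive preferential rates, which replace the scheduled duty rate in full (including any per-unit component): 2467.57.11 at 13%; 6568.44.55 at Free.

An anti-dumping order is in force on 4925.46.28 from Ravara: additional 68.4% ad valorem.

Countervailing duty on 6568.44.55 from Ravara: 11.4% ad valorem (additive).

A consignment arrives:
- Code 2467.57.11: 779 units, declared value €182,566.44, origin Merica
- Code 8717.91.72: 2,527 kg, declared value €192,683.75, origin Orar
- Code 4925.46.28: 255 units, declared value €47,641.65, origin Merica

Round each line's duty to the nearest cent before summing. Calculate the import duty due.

€80,675.94

Line 1 (2467.57.11, Merica, 779 units, €182,566.44):
Base rate for 2467.57.11 is 23%.
Origin Merica qualifies under the Belmark–Merica agreement and 2467.57.11 is covered: preferential rate 13% applies instead.
Duty = €182,566.44 × 13% = €23,733.64.
Line 2 (8717.91.72, Orar, 2,527 kg, €192,683.75):
Base rate for 8717.91.72 is 23%.
Duty = €192,683.75 × 23% = €44,317.26.
Line 3 (4925.46.28, Merica, 255 units, €47,641.65):
Base rate for 4925.46.28 is 26.5%.
Origin Merica is the FTA partner but 4925.46.28 is not on the preference list; base rate stands.
The additional-duty order on 4925.46.28 targets Ravara, not Merica; it does not apply.
Duty = €47,641.65 × 26.5% = €12,625.04.
Total = €23,733.64 + €44,317.26 + €12,625.04 = €80,675.94.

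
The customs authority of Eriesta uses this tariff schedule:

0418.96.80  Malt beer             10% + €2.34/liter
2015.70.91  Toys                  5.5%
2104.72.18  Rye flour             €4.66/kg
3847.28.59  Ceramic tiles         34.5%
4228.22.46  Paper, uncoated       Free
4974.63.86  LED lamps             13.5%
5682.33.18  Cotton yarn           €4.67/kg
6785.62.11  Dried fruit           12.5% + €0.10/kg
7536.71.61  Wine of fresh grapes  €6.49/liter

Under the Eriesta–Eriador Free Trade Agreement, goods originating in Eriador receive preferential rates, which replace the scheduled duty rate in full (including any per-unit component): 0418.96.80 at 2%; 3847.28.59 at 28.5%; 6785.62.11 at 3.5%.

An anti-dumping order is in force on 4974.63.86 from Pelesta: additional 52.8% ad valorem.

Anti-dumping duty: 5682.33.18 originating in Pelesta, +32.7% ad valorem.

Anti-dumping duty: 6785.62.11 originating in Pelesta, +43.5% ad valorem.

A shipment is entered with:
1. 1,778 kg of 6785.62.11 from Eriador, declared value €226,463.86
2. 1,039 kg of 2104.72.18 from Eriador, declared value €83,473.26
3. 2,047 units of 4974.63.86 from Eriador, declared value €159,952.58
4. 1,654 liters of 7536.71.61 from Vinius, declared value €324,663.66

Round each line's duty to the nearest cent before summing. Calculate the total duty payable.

€45,096.04

Line 1 (6785.62.11, Eriador, 1,778 kg, €226,463.86):
Base rate for 6785.62.11 is 12.5% + €0.10/kg.
Origin Eriador qualifies under the Eriesta–Eriador agreement and 6785.62.11 is covered: preferential rate 3.5% applies instead.
The additional-duty order on 6785.62.11 targets Pelesta, not Eriador; it does not apply.
Duty = €226,463.86 × 3.5% = €7,926.24.
Line 2 (2104.72.18, Eriador, 1,039 kg, €83,473.26):
Base rate for 2104.72.18 is €4.66/kg.
Origin Eriador is the FTA partner but 2104.72.18 is not on the preference list; base rate stands.
Duty = 1,039 × €4.66 = €4,841.74.
Line 3 (4974.63.86, Eriador, 2,047 units, €159,952.58):
Base rate for 4974.63.86 is 13.5%.
Origin Eriador is the FTA partner but 4974.63.86 is not on the preference list; base rate stands.
The additional-duty order on 4974.63.86 targets Pelesta, not Eriador; it does not apply.
Duty = €159,952.58 × 13.5% = €21,593.60.
Line 4 (7536.71.61, Vinius, 1,654 liters, €324,663.66):
Base rate for 7536.71.61 is €6.49/liter.
Duty = 1,654 × €6.49 = €10,734.46.
Total = €7,926.24 + €4,841.74 + €21,593.60 + €10,734.46 = €45,096.04.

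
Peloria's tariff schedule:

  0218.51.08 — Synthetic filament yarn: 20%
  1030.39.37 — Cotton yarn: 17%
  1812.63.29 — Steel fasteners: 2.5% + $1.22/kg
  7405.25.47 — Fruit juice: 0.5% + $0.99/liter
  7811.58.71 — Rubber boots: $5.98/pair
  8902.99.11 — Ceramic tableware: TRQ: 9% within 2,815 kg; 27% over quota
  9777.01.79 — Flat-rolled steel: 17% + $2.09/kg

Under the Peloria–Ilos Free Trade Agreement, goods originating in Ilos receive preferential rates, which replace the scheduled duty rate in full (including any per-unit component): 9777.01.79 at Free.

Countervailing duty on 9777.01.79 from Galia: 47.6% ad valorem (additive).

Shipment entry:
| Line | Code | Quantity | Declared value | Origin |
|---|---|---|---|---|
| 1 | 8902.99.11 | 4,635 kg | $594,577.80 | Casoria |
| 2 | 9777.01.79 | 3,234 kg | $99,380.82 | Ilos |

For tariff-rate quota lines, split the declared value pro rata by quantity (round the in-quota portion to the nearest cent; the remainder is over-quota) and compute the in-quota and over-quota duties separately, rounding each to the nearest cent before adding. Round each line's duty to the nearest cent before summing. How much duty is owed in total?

$95,536.53

Line 1 (8902.99.11, Casoria, 4,635 kg, $594,577.80):
Code 8902.99.11 is under a tariff-rate quota (threshold 2,815 kg). In-quota: 2,815 kg at 9%; over-quota: 1,820 kg at 27%.
Pro-rata value split: in-quota = $594,577.80 × 2,815/4,635 = $361,108.20; over-quota = $594,577.80 − $361,108.20 = $233,469.60.
In-quota duty = $361,108.20 × 9% = $32,499.74. Over-quota duty = $233,469.60 × 27% = $63,036.79.
Line duty = $32,499.74 + $63,036.79 = $95,536.53.
Line 2 (9777.01.79, Ilos, 3,234 kg, $99,380.82):
Base rate for 9777.01.79 is 17% + $2.09/kg.
Origin Ilos qualifies under the Peloria–Ilos agreement and 9777.01.79 is covered: preferential rate Free applies instead.
The additional-duty order on 9777.01.79 targets Galia, not Ilos; it does not apply.
Duty = $99,380.82 × 0% = $0.00.
Total = $95,536.53 + $0.00 = $95,536.53.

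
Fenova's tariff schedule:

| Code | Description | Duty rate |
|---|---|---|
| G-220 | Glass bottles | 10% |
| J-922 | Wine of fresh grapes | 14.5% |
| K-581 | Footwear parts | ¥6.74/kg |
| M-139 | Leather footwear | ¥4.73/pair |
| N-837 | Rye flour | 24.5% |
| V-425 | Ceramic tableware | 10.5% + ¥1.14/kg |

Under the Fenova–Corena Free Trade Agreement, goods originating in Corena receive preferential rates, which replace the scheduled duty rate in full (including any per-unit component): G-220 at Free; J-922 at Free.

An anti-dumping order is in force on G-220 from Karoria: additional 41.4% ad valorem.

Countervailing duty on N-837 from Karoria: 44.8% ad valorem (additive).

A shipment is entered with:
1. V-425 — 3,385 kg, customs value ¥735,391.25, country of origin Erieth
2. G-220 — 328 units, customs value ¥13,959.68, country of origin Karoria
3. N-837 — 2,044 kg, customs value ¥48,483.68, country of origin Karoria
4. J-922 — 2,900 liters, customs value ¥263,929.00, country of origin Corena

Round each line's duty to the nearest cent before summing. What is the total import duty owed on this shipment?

Line 1 (V-425, Erieth, 3,385 kg, ¥735,391.25):
Base rate for V-425 is 10.5% + ¥1.14/kg.
Duty = ¥735,391.25 × 10.5% + 3,385 × ¥1.14 = ¥81,074.98.
Line 2 (G-220, Karoria, 328 units, ¥13,959.68):
Base rate for G-220 is 10%.
G-220 has an FTA preferential rate, but origin Karoria is not Corena; base rate stands.
Additional duty on G-220 from Karoria: +41.4%. Applied ad valorem rate: 10% + 41.4% = 51.4%.
Duty = ¥13,959.68 × 51.4% = ¥7,175.28.
Line 3 (N-837, Karoria, 2,044 kg, ¥48,483.68):
Base rate for N-837 is 24.5%.
Additional duty on N-837 from Karoria: +44.8%. Applied ad valorem rate: 24.5% + 44.8% = 69.3%.
Duty = ¥48,483.68 × 69.3% = ¥33,599.19.
Line 4 (J-922, Corena, 2,900 liters, ¥263,929.00):
Base rate for J-922 is 14.5%.
Origin Corena qualifies under the Fenova–Corena agreement and J-922 is covered: preferential rate Free applies instead.
Duty = ¥263,929.00 × 0% = ¥0.00.
Total = ¥81,074.98 + ¥7,175.28 + ¥33,599.19 + ¥0.00 = ¥121,849.45.

¥121,849.45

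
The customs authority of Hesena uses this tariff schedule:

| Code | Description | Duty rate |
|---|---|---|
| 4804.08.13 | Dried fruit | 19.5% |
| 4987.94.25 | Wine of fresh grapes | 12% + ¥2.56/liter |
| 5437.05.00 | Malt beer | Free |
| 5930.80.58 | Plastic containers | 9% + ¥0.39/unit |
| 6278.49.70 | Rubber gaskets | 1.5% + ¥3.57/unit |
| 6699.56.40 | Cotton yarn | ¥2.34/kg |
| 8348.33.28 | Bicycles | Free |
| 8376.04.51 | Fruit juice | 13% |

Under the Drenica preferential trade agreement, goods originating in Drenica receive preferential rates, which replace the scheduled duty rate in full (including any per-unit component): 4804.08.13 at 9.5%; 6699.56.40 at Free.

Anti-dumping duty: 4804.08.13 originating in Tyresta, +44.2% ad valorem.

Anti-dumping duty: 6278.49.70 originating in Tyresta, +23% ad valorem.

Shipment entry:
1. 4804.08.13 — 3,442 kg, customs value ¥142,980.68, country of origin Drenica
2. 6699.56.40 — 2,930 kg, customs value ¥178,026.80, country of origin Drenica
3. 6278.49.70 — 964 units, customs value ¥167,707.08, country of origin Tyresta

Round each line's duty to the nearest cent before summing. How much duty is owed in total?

Line 1 (4804.08.13, Drenica, 3,442 kg, ¥142,980.68):
Base rate for 4804.08.13 is 19.5%.
Origin Drenica qualifies under the Hesena–Drenica agreement and 4804.08.13 is covered: preferential rate 9.5% applies instead.
The additional-duty order on 4804.08.13 targets Tyresta, not Drenica; it does not apply.
Duty = ¥142,980.68 × 9.5% = ¥13,583.16.
Line 2 (6699.56.40, Drenica, 2,930 kg, ¥178,026.80):
Base rate for 6699.56.40 is ¥2.34/kg.
Origin Drenica qualifies under the Hesena–Drenica agreement and 6699.56.40 is covered: preferential rate Free applies instead.
Duty = ¥178,026.80 × 0% = ¥0.00.
Line 3 (6278.49.70, Tyresta, 964 units, ¥167,707.08):
Base rate for 6278.49.70 is 1.5% + ¥3.57/unit.
Additional duty on 6278.49.70 from Tyresta: +23%. Applied ad valorem rate: 1.5% + 23% = 24.5%.
Duty = ¥167,707.08 × 24.5% + 964 × ¥3.57 = ¥44,529.71.
Total = ¥13,583.16 + ¥0.00 + ¥44,529.71 = ¥58,112.87.

¥58,112.87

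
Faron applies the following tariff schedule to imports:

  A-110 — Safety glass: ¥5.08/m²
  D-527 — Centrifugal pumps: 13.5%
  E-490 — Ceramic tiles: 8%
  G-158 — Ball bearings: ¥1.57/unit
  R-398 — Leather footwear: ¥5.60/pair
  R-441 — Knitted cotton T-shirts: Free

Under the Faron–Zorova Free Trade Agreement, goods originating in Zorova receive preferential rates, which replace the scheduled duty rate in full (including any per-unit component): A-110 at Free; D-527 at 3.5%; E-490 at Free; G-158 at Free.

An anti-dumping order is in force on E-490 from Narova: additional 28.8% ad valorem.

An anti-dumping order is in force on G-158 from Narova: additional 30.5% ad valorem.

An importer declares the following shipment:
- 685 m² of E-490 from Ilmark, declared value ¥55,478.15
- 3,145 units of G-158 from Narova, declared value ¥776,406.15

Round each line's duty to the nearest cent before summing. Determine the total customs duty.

Line 1 (E-490, Ilmark, 685 m², ¥55,478.15):
Base rate for E-490 is 8%.
E-490 has an FTA preferential rate, but origin Ilmark is not Zorova; base rate stands.
The additional-duty order on E-490 targets Narova, not Ilmark; it does not apply.
Duty = ¥55,478.15 × 8% = ¥4,438.25.
Line 2 (G-158, Narova, 3,145 units, ¥776,406.15):
Base rate for G-158 is ¥1.57/unit.
G-158 has an FTA preferential rate, but origin Narova is not Zorova; base rate stands.
Additional duty on G-158 from Narova: +30.5% ad valorem. Applied ad valorem rate = 30.5%.
Duty = ¥776,406.15 × 30.5% + 3,145 × ¥1.57 = ¥241,741.53.
Total = ¥4,438.25 + ¥241,741.53 = ¥246,179.78.

¥246,179.78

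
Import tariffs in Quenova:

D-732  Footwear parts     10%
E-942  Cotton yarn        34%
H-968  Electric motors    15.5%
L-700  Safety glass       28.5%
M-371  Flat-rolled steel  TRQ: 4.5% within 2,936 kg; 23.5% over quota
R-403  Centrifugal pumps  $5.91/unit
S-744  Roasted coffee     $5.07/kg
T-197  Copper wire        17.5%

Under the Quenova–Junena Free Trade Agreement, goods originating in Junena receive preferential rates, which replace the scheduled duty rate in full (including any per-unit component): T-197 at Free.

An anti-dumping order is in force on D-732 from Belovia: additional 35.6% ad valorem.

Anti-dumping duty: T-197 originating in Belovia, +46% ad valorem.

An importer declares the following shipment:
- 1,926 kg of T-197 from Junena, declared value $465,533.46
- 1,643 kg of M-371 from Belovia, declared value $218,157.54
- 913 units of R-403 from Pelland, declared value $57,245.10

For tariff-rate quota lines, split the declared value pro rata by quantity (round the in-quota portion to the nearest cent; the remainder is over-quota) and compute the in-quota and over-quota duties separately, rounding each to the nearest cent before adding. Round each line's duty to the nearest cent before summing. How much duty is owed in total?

Line 1 (T-197, Junena, 1,926 kg, $465,533.46):
Base rate for T-197 is 17.5%.
Origin Junena qualifies under the Quenova–Junena agreement and T-197 is covered: preferential rate Free applies instead.
The additional-duty order on T-197 targets Belovia, not Junena; it does not apply.
Duty = $465,533.46 × 0% = $0.00.
Line 2 (M-371, Belovia, 1,643 kg, $218,157.54):
Code M-371 is under a tariff-rate quota (threshold 2,936 kg). Quantity 1,643 kg is within the quota, so the in-quota rate 4.5% applies to the full value.
Duty = $218,157.54 × 4.5% = $9,817.09.
Line 3 (R-403, Pelland, 913 units, $57,245.10):
Base rate for R-403 is $5.91/unit.
Duty = 913 × $5.91 = $5,395.83.
Total = $0.00 + $9,817.09 + $5,395.83 = $15,212.92.

$15,212.92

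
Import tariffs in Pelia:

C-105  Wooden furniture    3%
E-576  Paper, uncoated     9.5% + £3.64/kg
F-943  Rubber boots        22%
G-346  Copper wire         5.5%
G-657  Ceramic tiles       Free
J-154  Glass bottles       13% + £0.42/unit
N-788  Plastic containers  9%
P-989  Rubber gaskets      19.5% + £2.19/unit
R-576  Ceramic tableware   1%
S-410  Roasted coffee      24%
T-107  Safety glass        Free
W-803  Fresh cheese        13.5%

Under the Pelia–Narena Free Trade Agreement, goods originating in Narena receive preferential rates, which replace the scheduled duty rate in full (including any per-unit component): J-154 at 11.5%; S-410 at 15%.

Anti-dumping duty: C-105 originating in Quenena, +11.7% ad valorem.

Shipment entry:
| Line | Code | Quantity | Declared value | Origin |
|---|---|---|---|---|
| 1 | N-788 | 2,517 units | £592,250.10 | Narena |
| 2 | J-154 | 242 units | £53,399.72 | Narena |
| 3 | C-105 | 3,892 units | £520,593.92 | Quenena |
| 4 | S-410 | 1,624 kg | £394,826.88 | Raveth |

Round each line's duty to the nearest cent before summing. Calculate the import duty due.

£230,729.24

Line 1 (N-788, Narena, 2,517 units, £592,250.10):
Base rate for N-788 is 9%.
Origin Narena is the FTA partner but N-788 is not on the preference list; base rate stands.
Duty = £592,250.10 × 9% = £53,302.51.
Line 2 (J-154, Narena, 242 units, £53,399.72):
Base rate for J-154 is 13% + £0.42/unit.
Origin Narena qualifies under the Pelia–Narena agreement and J-154 is covered: preferential rate 11.5% applies instead.
Duty = £53,399.72 × 11.5% = £6,140.97.
Line 3 (C-105, Quenena, 3,892 units, £520,593.92):
Base rate for C-105 is 3%.
Additional duty on C-105 from Quenena: +11.7%. Applied ad valorem rate: 3% + 11.7% = 14.7%.
Duty = £520,593.92 × 14.7% = £76,527.31.
Line 4 (S-410, Raveth, 1,624 kg, £394,826.88):
Base rate for S-410 is 24%.
S-410 has an FTA preferential rate, but origin Raveth is not Narena; base rate stands.
Duty = £394,826.88 × 24% = £94,758.45.
Total = £53,302.51 + £6,140.97 + £76,527.31 + £94,758.45 = £230,729.24.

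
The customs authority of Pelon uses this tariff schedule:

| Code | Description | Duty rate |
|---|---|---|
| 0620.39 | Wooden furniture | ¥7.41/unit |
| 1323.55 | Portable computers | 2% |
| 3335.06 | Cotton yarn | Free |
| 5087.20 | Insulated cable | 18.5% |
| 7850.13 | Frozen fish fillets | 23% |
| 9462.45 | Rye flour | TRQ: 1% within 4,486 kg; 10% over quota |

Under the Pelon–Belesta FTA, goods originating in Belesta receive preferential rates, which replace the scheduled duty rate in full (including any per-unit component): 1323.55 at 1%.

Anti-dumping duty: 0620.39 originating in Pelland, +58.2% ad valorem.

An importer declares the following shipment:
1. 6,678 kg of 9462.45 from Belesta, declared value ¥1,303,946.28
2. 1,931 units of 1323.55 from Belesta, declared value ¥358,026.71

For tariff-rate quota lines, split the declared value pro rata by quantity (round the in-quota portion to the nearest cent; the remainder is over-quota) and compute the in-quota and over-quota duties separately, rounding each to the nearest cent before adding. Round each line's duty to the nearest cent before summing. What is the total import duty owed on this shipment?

¥55,140.62

Line 1 (9462.45, Belesta, 6,678 kg, ¥1,303,946.28):
Code 9462.45 is under a tariff-rate quota (threshold 4,486 kg). In-quota: 4,486 kg at 1%; over-quota: 2,192 kg at 10%.
Pro-rata value split: in-quota = ¥1,303,946.28 × 4,486/6,678 = ¥875,936.36; over-quota = ¥1,303,946.28 − ¥875,936.36 = ¥428,009.92.
In-quota duty = ¥875,936.36 × 1% = ¥8,759.36. Over-quota duty = ¥428,009.92 × 10% = ¥42,800.99.
Line duty = ¥8,759.36 + ¥42,800.99 = ¥51,560.35.
Line 2 (1323.55, Belesta, 1,931 units, ¥358,026.71):
Base rate for 1323.55 is 2%.
Origin Belesta qualifies under the Pelon–Belesta agreement and 1323.55 is covered: preferential rate 1% applies instead.
Duty = ¥358,026.71 × 1% = ¥3,580.27.
Total = ¥51,560.35 + ¥3,580.27 = ¥55,140.62.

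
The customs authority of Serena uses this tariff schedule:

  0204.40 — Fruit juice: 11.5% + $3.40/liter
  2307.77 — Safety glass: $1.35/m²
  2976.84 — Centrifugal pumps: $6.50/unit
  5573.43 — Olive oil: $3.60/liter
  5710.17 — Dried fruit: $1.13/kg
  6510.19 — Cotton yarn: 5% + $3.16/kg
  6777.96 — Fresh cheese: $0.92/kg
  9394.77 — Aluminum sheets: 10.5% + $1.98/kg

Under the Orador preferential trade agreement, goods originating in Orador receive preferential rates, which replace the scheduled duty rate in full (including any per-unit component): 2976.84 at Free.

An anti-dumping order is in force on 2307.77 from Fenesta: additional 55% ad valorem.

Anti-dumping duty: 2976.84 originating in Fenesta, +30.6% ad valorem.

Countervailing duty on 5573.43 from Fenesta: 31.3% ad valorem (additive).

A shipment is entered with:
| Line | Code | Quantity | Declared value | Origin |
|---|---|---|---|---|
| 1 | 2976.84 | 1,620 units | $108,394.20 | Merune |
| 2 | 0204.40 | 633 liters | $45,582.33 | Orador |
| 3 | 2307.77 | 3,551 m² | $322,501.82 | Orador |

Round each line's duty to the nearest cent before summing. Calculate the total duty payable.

$22,718.02

Line 1 (2976.84, Merune, 1,620 units, $108,394.20):
Base rate for 2976.84 is $6.50/unit.
2976.84 has an FTA preferential rate, but origin Merune is not Orador; base rate stands.
The additional-duty order on 2976.84 targets Fenesta, not Merune; it does not apply.
Duty = 1,620 × $6.50 = $10,530.00.
Line 2 (0204.40, Orador, 633 liters, $45,582.33):
Base rate for 0204.40 is 11.5% + $3.40/liter.
Origin Orador is the FTA partner but 0204.40 is not on the preference list; base rate stands.
Duty = $45,582.33 × 11.5% + 633 × $3.40 = $7,394.17.
Line 3 (2307.77, Orador, 3,551 m², $322,501.82):
Base rate for 2307.77 is $1.35/m².
Origin Orador is the FTA partner but 2307.77 is not on the preference list; base rate stands.
The additional-duty order on 2307.77 targets Fenesta, not Orador; it does not apply.
Duty = 3,551 × $1.35 = $4,793.85.
Total = $10,530.00 + $7,394.17 + $4,793.85 = $22,718.02.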